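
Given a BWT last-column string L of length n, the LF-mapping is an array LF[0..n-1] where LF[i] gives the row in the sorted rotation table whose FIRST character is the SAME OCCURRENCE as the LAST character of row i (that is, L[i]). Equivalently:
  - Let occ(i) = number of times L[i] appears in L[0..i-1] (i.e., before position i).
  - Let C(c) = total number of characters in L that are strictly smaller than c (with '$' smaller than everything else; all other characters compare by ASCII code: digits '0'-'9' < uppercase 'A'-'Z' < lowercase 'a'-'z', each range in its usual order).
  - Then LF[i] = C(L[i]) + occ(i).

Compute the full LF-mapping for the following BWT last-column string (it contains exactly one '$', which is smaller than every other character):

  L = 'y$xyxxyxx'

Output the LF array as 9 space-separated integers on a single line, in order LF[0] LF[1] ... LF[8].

Char counts: '$':1, 'x':5, 'y':3
C (first-col start): C('$')=0, C('x')=1, C('y')=6
L[0]='y': occ=0, LF[0]=C('y')+0=6+0=6
L[1]='$': occ=0, LF[1]=C('$')+0=0+0=0
L[2]='x': occ=0, LF[2]=C('x')+0=1+0=1
L[3]='y': occ=1, LF[3]=C('y')+1=6+1=7
L[4]='x': occ=1, LF[4]=C('x')+1=1+1=2
L[5]='x': occ=2, LF[5]=C('x')+2=1+2=3
L[6]='y': occ=2, LF[6]=C('y')+2=6+2=8
L[7]='x': occ=3, LF[7]=C('x')+3=1+3=4
L[8]='x': occ=4, LF[8]=C('x')+4=1+4=5

Answer: 6 0 1 7 2 3 8 4 5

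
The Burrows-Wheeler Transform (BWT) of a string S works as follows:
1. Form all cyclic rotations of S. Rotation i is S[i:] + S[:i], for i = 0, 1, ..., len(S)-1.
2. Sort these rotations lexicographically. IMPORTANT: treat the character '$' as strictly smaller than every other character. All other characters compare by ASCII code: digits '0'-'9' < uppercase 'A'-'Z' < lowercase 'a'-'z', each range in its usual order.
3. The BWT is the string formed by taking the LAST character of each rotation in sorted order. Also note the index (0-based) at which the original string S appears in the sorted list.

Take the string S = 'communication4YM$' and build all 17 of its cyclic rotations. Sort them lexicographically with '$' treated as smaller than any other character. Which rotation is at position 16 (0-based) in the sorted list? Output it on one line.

Answer: unication4YM$comm

Derivation:
All 17 rotations (rotation i = S[i:]+S[:i]):
  rot[0] = communication4YM$
  rot[1] = ommunication4YM$c
  rot[2] = mmunication4YM$co
  rot[3] = munication4YM$com
  rot[4] = unication4YM$comm
  rot[5] = nication4YM$commu
  rot[6] = ication4YM$commun
  rot[7] = cation4YM$communi
  rot[8] = ation4YM$communic
  rot[9] = tion4YM$communica
  rot[10] = ion4YM$communicat
  rot[11] = on4YM$communicati
  rot[12] = n4YM$communicatio
  rot[13] = 4YM$communication
  rot[14] = YM$communication4
  rot[15] = M$communication4Y
  rot[16] = $communication4YM
Sorted (with $ < everything):
  sorted[0] = $communication4YM
  sorted[1] = 4YM$communication
  sorted[2] = M$communication4Y
  sorted[3] = YM$communication4
  sorted[4] = ation4YM$communic
  sorted[5] = cation4YM$communi
  sorted[6] = communication4YM$
  sorted[7] = ication4YM$commun
  sorted[8] = ion4YM$communicat
  sorted[9] = mmunication4YM$co
  sorted[10] = munication4YM$com
  sorted[11] = n4YM$communicatio
  sorted[12] = nication4YM$commu
  sorted[13] = ommunication4YM$c
  sorted[14] = on4YM$communicati
  sorted[15] = tion4YM$communica
  sorted[16] = unication4YM$comm
sorted[16] = unication4YM$comm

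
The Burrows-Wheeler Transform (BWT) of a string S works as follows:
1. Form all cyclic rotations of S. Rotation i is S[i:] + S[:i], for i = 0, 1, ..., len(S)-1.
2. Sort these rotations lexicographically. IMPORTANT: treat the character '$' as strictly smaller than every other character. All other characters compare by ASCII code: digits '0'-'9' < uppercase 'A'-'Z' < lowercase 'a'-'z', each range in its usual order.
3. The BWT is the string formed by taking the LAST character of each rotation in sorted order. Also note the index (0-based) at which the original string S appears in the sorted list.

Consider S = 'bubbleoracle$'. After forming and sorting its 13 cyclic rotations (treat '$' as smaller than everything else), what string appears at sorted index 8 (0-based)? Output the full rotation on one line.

Answer: le$bubbleorac

Derivation:
All 13 rotations (rotation i = S[i:]+S[:i]):
  rot[0] = bubbleoracle$
  rot[1] = ubbleoracle$b
  rot[2] = bbleoracle$bu
  rot[3] = bleoracle$bub
  rot[4] = leoracle$bubb
  rot[5] = eoracle$bubbl
  rot[6] = oracle$bubble
  rot[7] = racle$bubbleo
  rot[8] = acle$bubbleor
  rot[9] = cle$bubbleora
  rot[10] = le$bubbleorac
  rot[11] = e$bubbleoracl
  rot[12] = $bubbleoracle
Sorted (with $ < everything):
  sorted[0] = $bubbleoracle
  sorted[1] = acle$bubbleor
  sorted[2] = bbleoracle$bu
  sorted[3] = bleoracle$bub
  sorted[4] = bubbleoracle$
  sorted[5] = cle$bubbleora
  sorted[6] = e$bubbleoracl
  sorted[7] = eoracle$bubbl
  sorted[8] = le$bubbleorac
  sorted[9] = leoracle$bubb
  sorted[10] = oracle$bubble
  sorted[11] = racle$bubbleo
  sorted[12] = ubbleoracle$b
sorted[8] = le$bubbleorac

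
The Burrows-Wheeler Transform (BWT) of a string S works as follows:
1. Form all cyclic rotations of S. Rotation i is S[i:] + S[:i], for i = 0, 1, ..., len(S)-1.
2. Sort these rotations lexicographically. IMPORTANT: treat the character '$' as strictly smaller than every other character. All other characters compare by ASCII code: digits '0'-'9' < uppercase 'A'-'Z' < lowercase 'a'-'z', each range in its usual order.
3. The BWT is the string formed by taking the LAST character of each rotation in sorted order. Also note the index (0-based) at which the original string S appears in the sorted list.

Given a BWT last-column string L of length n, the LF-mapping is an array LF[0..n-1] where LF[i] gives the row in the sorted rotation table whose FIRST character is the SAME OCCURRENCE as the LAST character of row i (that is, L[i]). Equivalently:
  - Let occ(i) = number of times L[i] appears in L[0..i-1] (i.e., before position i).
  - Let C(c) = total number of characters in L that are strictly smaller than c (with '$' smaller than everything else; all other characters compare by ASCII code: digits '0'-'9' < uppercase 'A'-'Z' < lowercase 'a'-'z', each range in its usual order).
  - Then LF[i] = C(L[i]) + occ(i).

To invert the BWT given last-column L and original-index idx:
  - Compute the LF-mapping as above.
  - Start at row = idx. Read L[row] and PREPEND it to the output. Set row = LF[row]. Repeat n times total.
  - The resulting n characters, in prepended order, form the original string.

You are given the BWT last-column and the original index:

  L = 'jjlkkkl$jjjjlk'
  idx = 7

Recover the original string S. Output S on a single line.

LF mapping: 1 2 11 7 8 9 12 0 3 4 5 6 13 10
Walk LF starting at row 7, prepending L[row]:
  step 1: row=7, L[7]='$', prepend. Next row=LF[7]=0
  step 2: row=0, L[0]='j', prepend. Next row=LF[0]=1
  step 3: row=1, L[1]='j', prepend. Next row=LF[1]=2
  step 4: row=2, L[2]='l', prepend. Next row=LF[2]=11
  step 5: row=11, L[11]='j', prepend. Next row=LF[11]=6
  step 6: row=6, L[6]='l', prepend. Next row=LF[6]=12
  step 7: row=12, L[12]='l', prepend. Next row=LF[12]=13
  step 8: row=13, L[13]='k', prepend. Next row=LF[13]=10
  step 9: row=10, L[10]='j', prepend. Next row=LF[10]=5
  step 10: row=5, L[5]='k', prepend. Next row=LF[5]=9
  step 11: row=9, L[9]='j', prepend. Next row=LF[9]=4
  step 12: row=4, L[4]='k', prepend. Next row=LF[4]=8
  step 13: row=8, L[8]='j', prepend. Next row=LF[8]=3
  step 14: row=3, L[3]='k', prepend. Next row=LF[3]=7
Reversed output: kjkjkjklljljj$

Answer: kjkjkjklljljj$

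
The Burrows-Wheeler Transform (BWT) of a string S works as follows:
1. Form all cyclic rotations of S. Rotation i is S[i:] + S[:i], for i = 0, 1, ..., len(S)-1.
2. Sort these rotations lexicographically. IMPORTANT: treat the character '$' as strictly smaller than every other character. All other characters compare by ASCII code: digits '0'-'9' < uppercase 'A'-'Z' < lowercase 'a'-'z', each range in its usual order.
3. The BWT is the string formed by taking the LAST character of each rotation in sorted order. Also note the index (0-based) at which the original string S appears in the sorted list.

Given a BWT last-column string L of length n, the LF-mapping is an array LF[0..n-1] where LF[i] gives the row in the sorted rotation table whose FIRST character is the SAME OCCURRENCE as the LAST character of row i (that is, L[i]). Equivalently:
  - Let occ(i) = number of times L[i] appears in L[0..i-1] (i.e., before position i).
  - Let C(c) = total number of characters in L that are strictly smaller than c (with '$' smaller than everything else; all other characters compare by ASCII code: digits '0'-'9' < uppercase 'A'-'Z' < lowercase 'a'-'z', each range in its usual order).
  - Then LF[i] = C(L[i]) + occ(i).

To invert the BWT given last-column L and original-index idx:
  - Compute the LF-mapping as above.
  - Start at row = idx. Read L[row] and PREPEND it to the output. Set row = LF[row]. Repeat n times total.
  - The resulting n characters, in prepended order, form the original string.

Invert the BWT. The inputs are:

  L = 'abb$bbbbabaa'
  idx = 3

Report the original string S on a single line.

LF mapping: 1 5 6 0 7 8 9 10 2 11 3 4
Walk LF starting at row 3, prepending L[row]:
  step 1: row=3, L[3]='$', prepend. Next row=LF[3]=0
  step 2: row=0, L[0]='a', prepend. Next row=LF[0]=1
  step 3: row=1, L[1]='b', prepend. Next row=LF[1]=5
  step 4: row=5, L[5]='b', prepend. Next row=LF[5]=8
  step 5: row=8, L[8]='a', prepend. Next row=LF[8]=2
  step 6: row=2, L[2]='b', prepend. Next row=LF[2]=6
  step 7: row=6, L[6]='b', prepend. Next row=LF[6]=9
  step 8: row=9, L[9]='b', prepend. Next row=LF[9]=11
  step 9: row=11, L[11]='a', prepend. Next row=LF[11]=4
  step 10: row=4, L[4]='b', prepend. Next row=LF[4]=7
  step 11: row=7, L[7]='b', prepend. Next row=LF[7]=10
  step 12: row=10, L[10]='a', prepend. Next row=LF[10]=3
Reversed output: abbabbbabba$

Answer: abbabbbabba$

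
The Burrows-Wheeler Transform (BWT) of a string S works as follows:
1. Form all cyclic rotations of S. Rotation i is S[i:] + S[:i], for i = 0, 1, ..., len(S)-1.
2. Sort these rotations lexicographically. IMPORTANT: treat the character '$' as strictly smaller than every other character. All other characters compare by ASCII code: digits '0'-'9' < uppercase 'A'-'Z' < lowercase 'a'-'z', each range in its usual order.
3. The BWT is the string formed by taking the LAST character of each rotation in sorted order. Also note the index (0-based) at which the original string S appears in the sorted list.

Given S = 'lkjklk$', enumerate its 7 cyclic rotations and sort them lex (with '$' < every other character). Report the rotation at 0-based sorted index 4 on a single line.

Answer: klk$lkj

Derivation:
All 7 rotations (rotation i = S[i:]+S[:i]):
  rot[0] = lkjklk$
  rot[1] = kjklk$l
  rot[2] = jklk$lk
  rot[3] = klk$lkj
  rot[4] = lk$lkjk
  rot[5] = k$lkjkl
  rot[6] = $lkjklk
Sorted (with $ < everything):
  sorted[0] = $lkjklk
  sorted[1] = jklk$lk
  sorted[2] = k$lkjkl
  sorted[3] = kjklk$l
  sorted[4] = klk$lkj
  sorted[5] = lk$lkjk
  sorted[6] = lkjklk$
sorted[4] = klk$lkj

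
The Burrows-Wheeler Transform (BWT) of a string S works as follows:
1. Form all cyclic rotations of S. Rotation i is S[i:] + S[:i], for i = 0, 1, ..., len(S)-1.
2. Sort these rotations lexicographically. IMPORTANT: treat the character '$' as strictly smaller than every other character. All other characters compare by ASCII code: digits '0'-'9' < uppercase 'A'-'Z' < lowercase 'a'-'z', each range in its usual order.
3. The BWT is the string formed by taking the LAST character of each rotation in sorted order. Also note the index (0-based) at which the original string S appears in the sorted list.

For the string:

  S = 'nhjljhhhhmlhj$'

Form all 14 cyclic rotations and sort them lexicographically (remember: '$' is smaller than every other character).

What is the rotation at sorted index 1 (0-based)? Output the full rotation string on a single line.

Answer: hhhhmlhj$nhjlj

Derivation:
All 14 rotations (rotation i = S[i:]+S[:i]):
  rot[0] = nhjljhhhhmlhj$
  rot[1] = hjljhhhhmlhj$n
  rot[2] = jljhhhhmlhj$nh
  rot[3] = ljhhhhmlhj$nhj
  rot[4] = jhhhhmlhj$nhjl
  rot[5] = hhhhmlhj$nhjlj
  rot[6] = hhhmlhj$nhjljh
  rot[7] = hhmlhj$nhjljhh
  rot[8] = hmlhj$nhjljhhh
  rot[9] = mlhj$nhjljhhhh
  rot[10] = lhj$nhjljhhhhm
  rot[11] = hj$nhjljhhhhml
  rot[12] = j$nhjljhhhhmlh
  rot[13] = $nhjljhhhhmlhj
Sorted (with $ < everything):
  sorted[0] = $nhjljhhhhmlhj
  sorted[1] = hhhhmlhj$nhjlj
  sorted[2] = hhhmlhj$nhjljh
  sorted[3] = hhmlhj$nhjljhh
  sorted[4] = hj$nhjljhhhhml
  sorted[5] = hjljhhhhmlhj$n
  sorted[6] = hmlhj$nhjljhhh
  sorted[7] = j$nhjljhhhhmlh
  sorted[8] = jhhhhmlhj$nhjl
  sorted[9] = jljhhhhmlhj$nh
  sorted[10] = lhj$nhjljhhhhm
  sorted[11] = ljhhhhmlhj$nhj
  sorted[12] = mlhj$nhjljhhhh
  sorted[13] = nhjljhhhhmlhj$
sorted[1] = hhhhmlhj$nhjlj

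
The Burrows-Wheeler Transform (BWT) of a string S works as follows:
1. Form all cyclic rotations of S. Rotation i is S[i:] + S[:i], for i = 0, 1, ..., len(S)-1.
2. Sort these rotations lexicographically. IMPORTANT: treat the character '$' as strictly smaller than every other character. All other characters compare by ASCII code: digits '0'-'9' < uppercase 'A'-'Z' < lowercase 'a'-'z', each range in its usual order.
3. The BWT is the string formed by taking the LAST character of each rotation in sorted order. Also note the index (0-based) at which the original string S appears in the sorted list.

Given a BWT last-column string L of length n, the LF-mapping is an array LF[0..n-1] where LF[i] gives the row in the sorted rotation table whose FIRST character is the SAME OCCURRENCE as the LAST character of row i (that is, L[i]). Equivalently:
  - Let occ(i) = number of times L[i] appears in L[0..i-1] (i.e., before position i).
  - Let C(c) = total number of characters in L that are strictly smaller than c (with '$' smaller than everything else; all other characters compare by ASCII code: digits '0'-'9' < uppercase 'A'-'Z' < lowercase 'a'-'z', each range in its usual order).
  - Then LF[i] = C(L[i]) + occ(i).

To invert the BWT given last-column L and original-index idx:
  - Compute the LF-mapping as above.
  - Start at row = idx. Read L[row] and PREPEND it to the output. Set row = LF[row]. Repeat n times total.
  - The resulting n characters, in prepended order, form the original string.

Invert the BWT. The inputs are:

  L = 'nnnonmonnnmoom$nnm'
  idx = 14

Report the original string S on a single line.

LF mapping: 5 6 7 14 8 1 15 9 10 11 2 16 17 3 0 12 13 4
Walk LF starting at row 14, prepending L[row]:
  step 1: row=14, L[14]='$', prepend. Next row=LF[14]=0
  step 2: row=0, L[0]='n', prepend. Next row=LF[0]=5
  step 3: row=5, L[5]='m', prepend. Next row=LF[5]=1
  step 4: row=1, L[1]='n', prepend. Next row=LF[1]=6
  step 5: row=6, L[6]='o', prepend. Next row=LF[6]=15
  step 6: row=15, L[15]='n', prepend. Next row=LF[15]=12
  step 7: row=12, L[12]='o', prepend. Next row=LF[12]=17
  step 8: row=17, L[17]='m', prepend. Next row=LF[17]=4
  step 9: row=4, L[4]='n', prepend. Next row=LF[4]=8
  step 10: row=8, L[8]='n', prepend. Next row=LF[8]=10
  step 11: row=10, L[10]='m', prepend. Next row=LF[10]=2
  step 12: row=2, L[2]='n', prepend. Next row=LF[2]=7
  step 13: row=7, L[7]='n', prepend. Next row=LF[7]=9
  step 14: row=9, L[9]='n', prepend. Next row=LF[9]=11
  step 15: row=11, L[11]='o', prepend. Next row=LF[11]=16
  step 16: row=16, L[16]='n', prepend. Next row=LF[16]=13
  step 17: row=13, L[13]='m', prepend. Next row=LF[13]=3
  step 18: row=3, L[3]='o', prepend. Next row=LF[3]=14
Reversed output: omnonnnmnnmononmn$

Answer: omnonnnmnnmononmn$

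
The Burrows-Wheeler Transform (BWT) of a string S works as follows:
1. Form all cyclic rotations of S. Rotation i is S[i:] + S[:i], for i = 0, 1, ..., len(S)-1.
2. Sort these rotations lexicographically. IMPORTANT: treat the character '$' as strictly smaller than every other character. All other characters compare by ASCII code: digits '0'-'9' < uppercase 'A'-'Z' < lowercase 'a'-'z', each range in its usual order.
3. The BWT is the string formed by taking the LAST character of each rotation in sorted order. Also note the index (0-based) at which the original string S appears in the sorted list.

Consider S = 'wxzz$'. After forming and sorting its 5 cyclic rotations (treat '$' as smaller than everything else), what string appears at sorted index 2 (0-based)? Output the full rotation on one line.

Answer: xzz$w

Derivation:
All 5 rotations (rotation i = S[i:]+S[:i]):
  rot[0] = wxzz$
  rot[1] = xzz$w
  rot[2] = zz$wx
  rot[3] = z$wxz
  rot[4] = $wxzz
Sorted (with $ < everything):
  sorted[0] = $wxzz
  sorted[1] = wxzz$
  sorted[2] = xzz$w
  sorted[3] = z$wxz
  sorted[4] = zz$wx
sorted[2] = xzz$w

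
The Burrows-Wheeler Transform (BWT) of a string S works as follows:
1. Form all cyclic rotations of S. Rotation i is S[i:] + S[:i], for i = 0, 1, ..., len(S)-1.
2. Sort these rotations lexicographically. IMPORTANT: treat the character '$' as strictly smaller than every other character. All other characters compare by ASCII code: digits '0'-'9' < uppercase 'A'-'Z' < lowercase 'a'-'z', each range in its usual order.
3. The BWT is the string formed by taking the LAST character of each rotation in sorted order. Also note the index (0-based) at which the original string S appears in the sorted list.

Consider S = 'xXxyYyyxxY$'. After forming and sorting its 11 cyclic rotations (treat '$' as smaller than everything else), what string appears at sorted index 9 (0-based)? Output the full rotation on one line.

Answer: yxxY$xXxyYy

Derivation:
All 11 rotations (rotation i = S[i:]+S[:i]):
  rot[0] = xXxyYyyxxY$
  rot[1] = XxyYyyxxY$x
  rot[2] = xyYyyxxY$xX
  rot[3] = yYyyxxY$xXx
  rot[4] = YyyxxY$xXxy
  rot[5] = yyxxY$xXxyY
  rot[6] = yxxY$xXxyYy
  rot[7] = xxY$xXxyYyy
  rot[8] = xY$xXxyYyyx
  rot[9] = Y$xXxyYyyxx
  rot[10] = $xXxyYyyxxY
Sorted (with $ < everything):
  sorted[0] = $xXxyYyyxxY
  sorted[1] = XxyYyyxxY$x
  sorted[2] = Y$xXxyYyyxx
  sorted[3] = YyyxxY$xXxy
  sorted[4] = xXxyYyyxxY$
  sorted[5] = xY$xXxyYyyx
  sorted[6] = xxY$xXxyYyy
  sorted[7] = xyYyyxxY$xX
  sorted[8] = yYyyxxY$xXx
  sorted[9] = yxxY$xXxyYy
  sorted[10] = yyxxY$xXxyY
sorted[9] = yxxY$xXxyYy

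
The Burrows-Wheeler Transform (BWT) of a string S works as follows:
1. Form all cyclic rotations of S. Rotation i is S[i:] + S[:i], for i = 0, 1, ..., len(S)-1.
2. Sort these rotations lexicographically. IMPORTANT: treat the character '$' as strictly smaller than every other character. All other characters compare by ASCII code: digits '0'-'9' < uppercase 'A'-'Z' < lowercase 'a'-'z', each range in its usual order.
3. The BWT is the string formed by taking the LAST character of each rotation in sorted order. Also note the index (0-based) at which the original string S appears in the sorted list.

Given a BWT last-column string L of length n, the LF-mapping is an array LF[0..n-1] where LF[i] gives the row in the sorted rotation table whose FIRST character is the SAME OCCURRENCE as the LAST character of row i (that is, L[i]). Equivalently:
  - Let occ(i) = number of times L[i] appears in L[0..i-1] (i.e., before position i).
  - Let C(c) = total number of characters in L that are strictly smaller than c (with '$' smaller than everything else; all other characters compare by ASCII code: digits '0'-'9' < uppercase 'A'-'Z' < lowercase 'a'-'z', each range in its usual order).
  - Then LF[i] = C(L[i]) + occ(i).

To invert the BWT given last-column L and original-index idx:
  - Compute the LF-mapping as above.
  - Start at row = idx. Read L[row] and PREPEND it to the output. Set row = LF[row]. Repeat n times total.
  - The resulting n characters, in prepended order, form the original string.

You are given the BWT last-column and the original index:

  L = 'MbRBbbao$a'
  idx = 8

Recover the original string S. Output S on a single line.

LF mapping: 2 6 3 1 7 8 4 9 0 5
Walk LF starting at row 8, prepending L[row]:
  step 1: row=8, L[8]='$', prepend. Next row=LF[8]=0
  step 2: row=0, L[0]='M', prepend. Next row=LF[0]=2
  step 3: row=2, L[2]='R', prepend. Next row=LF[2]=3
  step 4: row=3, L[3]='B', prepend. Next row=LF[3]=1
  step 5: row=1, L[1]='b', prepend. Next row=LF[1]=6
  step 6: row=6, L[6]='a', prepend. Next row=LF[6]=4
  step 7: row=4, L[4]='b', prepend. Next row=LF[4]=7
  step 8: row=7, L[7]='o', prepend. Next row=LF[7]=9
  step 9: row=9, L[9]='a', prepend. Next row=LF[9]=5
  step 10: row=5, L[5]='b', prepend. Next row=LF[5]=8
Reversed output: baobabBRM$

Answer: baobabBRM$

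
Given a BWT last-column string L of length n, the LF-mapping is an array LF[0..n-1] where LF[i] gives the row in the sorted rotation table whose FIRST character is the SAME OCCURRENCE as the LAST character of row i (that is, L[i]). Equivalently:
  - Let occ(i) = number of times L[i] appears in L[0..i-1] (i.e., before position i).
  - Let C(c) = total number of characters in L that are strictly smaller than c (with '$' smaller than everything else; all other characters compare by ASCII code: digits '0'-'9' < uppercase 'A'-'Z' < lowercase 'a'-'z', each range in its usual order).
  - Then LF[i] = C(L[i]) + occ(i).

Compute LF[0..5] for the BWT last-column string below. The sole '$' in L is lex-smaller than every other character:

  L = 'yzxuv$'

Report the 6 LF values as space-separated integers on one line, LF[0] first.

Answer: 4 5 3 1 2 0

Derivation:
Char counts: '$':1, 'u':1, 'v':1, 'x':1, 'y':1, 'z':1
C (first-col start): C('$')=0, C('u')=1, C('v')=2, C('x')=3, C('y')=4, C('z')=5
L[0]='y': occ=0, LF[0]=C('y')+0=4+0=4
L[1]='z': occ=0, LF[1]=C('z')+0=5+0=5
L[2]='x': occ=0, LF[2]=C('x')+0=3+0=3
L[3]='u': occ=0, LF[3]=C('u')+0=1+0=1
L[4]='v': occ=0, LF[4]=C('v')+0=2+0=2
L[5]='$': occ=0, LF[5]=C('$')+0=0+0=0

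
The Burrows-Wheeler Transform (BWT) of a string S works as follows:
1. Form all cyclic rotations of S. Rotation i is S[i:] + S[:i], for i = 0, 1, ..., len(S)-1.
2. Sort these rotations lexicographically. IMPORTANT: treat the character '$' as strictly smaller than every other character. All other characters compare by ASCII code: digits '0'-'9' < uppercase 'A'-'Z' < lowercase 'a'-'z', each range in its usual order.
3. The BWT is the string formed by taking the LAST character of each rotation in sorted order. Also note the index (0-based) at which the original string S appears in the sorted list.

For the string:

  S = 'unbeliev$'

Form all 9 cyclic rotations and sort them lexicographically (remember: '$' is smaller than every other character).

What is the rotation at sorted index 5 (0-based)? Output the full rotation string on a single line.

Answer: liev$unbe

Derivation:
All 9 rotations (rotation i = S[i:]+S[:i]):
  rot[0] = unbeliev$
  rot[1] = nbeliev$u
  rot[2] = believ$un
  rot[3] = eliev$unb
  rot[4] = liev$unbe
  rot[5] = iev$unbel
  rot[6] = ev$unbeli
  rot[7] = v$unbelie
  rot[8] = $unbeliev
Sorted (with $ < everything):
  sorted[0] = $unbeliev
  sorted[1] = believ$un
  sorted[2] = eliev$unb
  sorted[3] = ev$unbeli
  sorted[4] = iev$unbel
  sorted[5] = liev$unbe
  sorted[6] = nbeliev$u
  sorted[7] = unbeliev$
  sorted[8] = v$unbelie
sorted[5] = liev$unbe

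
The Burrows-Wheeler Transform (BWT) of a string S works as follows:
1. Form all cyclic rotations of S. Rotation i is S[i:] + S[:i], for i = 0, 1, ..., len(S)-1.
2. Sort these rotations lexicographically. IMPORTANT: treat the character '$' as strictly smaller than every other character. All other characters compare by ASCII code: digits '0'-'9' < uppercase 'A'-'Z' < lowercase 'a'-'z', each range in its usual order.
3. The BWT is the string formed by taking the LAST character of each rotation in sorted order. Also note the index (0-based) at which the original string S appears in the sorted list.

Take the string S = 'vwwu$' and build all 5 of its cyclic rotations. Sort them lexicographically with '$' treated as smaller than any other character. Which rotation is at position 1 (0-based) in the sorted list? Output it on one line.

Answer: u$vww

Derivation:
All 5 rotations (rotation i = S[i:]+S[:i]):
  rot[0] = vwwu$
  rot[1] = wwu$v
  rot[2] = wu$vw
  rot[3] = u$vww
  rot[4] = $vwwu
Sorted (with $ < everything):
  sorted[0] = $vwwu
  sorted[1] = u$vww
  sorted[2] = vwwu$
  sorted[3] = wu$vw
  sorted[4] = wwu$v
sorted[1] = u$vww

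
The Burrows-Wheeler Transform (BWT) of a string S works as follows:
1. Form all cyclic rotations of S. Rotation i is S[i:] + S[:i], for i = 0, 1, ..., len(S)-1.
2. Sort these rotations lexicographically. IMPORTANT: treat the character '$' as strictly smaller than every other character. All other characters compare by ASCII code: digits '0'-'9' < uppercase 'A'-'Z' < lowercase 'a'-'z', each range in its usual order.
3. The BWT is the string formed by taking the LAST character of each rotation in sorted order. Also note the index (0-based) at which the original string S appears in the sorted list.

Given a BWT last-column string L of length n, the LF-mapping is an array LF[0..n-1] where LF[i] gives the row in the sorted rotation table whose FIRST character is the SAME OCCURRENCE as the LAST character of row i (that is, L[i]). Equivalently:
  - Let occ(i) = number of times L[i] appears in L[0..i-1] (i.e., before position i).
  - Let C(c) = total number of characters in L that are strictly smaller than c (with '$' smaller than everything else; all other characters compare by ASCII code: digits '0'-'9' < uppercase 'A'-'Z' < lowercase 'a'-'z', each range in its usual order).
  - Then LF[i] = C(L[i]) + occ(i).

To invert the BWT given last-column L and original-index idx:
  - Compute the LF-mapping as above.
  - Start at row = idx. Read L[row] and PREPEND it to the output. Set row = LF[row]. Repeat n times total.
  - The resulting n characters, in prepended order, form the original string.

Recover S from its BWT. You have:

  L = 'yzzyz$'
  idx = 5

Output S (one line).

LF mapping: 1 3 4 2 5 0
Walk LF starting at row 5, prepending L[row]:
  step 1: row=5, L[5]='$', prepend. Next row=LF[5]=0
  step 2: row=0, L[0]='y', prepend. Next row=LF[0]=1
  step 3: row=1, L[1]='z', prepend. Next row=LF[1]=3
  step 4: row=3, L[3]='y', prepend. Next row=LF[3]=2
  step 5: row=2, L[2]='z', prepend. Next row=LF[2]=4
  step 6: row=4, L[4]='z', prepend. Next row=LF[4]=5
Reversed output: zzyzy$

Answer: zzyzy$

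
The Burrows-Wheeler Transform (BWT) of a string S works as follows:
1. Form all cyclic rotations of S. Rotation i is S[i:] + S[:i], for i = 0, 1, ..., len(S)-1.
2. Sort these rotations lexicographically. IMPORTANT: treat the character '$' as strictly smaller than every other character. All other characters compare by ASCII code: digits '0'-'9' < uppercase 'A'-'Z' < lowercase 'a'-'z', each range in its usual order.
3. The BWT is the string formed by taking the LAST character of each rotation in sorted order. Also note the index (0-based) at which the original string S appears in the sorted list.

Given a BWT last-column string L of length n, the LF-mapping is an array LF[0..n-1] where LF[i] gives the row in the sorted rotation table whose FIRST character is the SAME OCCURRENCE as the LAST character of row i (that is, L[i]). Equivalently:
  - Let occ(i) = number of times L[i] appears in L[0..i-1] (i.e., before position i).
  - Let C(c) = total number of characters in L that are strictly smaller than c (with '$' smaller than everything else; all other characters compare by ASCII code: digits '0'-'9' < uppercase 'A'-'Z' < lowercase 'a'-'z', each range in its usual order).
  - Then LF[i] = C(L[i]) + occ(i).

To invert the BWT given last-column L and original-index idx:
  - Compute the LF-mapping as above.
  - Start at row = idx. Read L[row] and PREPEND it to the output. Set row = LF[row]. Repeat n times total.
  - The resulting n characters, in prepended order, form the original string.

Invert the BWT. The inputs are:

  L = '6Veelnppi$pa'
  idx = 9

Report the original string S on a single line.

LF mapping: 1 2 4 5 7 8 9 10 6 0 11 3
Walk LF starting at row 9, prepending L[row]:
  step 1: row=9, L[9]='$', prepend. Next row=LF[9]=0
  step 2: row=0, L[0]='6', prepend. Next row=LF[0]=1
  step 3: row=1, L[1]='V', prepend. Next row=LF[1]=2
  step 4: row=2, L[2]='e', prepend. Next row=LF[2]=4
  step 5: row=4, L[4]='l', prepend. Next row=LF[4]=7
  step 6: row=7, L[7]='p', prepend. Next row=LF[7]=10
  step 7: row=10, L[10]='p', prepend. Next row=LF[10]=11
  step 8: row=11, L[11]='a', prepend. Next row=LF[11]=3
  step 9: row=3, L[3]='e', prepend. Next row=LF[3]=5
  step 10: row=5, L[5]='n', prepend. Next row=LF[5]=8
  step 11: row=8, L[8]='i', prepend. Next row=LF[8]=6
  step 12: row=6, L[6]='p', prepend. Next row=LF[6]=9
Reversed output: pineappleV6$

Answer: pineappleV6$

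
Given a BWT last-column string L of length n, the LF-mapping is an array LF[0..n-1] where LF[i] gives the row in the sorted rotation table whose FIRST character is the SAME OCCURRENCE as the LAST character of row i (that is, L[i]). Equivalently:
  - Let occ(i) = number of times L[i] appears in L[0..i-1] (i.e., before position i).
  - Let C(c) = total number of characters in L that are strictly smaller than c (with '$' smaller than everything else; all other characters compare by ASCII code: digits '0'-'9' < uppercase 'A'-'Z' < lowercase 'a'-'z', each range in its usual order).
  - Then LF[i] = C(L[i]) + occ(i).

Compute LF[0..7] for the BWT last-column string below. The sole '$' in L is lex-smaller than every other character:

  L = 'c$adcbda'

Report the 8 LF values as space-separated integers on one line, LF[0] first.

Answer: 4 0 1 6 5 3 7 2

Derivation:
Char counts: '$':1, 'a':2, 'b':1, 'c':2, 'd':2
C (first-col start): C('$')=0, C('a')=1, C('b')=3, C('c')=4, C('d')=6
L[0]='c': occ=0, LF[0]=C('c')+0=4+0=4
L[1]='$': occ=0, LF[1]=C('$')+0=0+0=0
L[2]='a': occ=0, LF[2]=C('a')+0=1+0=1
L[3]='d': occ=0, LF[3]=C('d')+0=6+0=6
L[4]='c': occ=1, LF[4]=C('c')+1=4+1=5
L[5]='b': occ=0, LF[5]=C('b')+0=3+0=3
L[6]='d': occ=1, LF[6]=C('d')+1=6+1=7
L[7]='a': occ=1, LF[7]=C('a')+1=1+1=2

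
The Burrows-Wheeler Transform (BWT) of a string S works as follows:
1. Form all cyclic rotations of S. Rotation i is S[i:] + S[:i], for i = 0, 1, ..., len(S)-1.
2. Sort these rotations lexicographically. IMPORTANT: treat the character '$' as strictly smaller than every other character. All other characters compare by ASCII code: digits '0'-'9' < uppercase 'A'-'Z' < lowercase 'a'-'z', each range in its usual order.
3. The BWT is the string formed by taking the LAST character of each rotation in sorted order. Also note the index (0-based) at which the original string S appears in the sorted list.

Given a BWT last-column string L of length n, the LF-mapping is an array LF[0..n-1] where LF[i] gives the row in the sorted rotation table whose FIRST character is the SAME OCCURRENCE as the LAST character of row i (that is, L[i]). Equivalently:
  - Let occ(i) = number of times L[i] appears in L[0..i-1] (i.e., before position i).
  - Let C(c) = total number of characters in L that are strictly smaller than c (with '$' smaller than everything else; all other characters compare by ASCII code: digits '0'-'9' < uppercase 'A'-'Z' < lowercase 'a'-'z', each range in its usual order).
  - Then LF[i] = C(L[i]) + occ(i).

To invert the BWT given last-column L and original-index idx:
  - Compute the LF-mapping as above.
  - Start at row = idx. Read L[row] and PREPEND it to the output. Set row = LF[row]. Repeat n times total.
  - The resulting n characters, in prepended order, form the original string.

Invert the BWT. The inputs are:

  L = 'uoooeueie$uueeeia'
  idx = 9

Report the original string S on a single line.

LF mapping: 13 10 11 12 2 14 3 8 4 0 15 16 5 6 7 9 1
Walk LF starting at row 9, prepending L[row]:
  step 1: row=9, L[9]='$', prepend. Next row=LF[9]=0
  step 2: row=0, L[0]='u', prepend. Next row=LF[0]=13
  step 3: row=13, L[13]='e', prepend. Next row=LF[13]=6
  step 4: row=6, L[6]='e', prepend. Next row=LF[6]=3
  step 5: row=3, L[3]='o', prepend. Next row=LF[3]=12
  step 6: row=12, L[12]='e', prepend. Next row=LF[12]=5
  step 7: row=5, L[5]='u', prepend. Next row=LF[5]=14
  step 8: row=14, L[14]='e', prepend. Next row=LF[14]=7
  step 9: row=7, L[7]='i', prepend. Next row=LF[7]=8
  step 10: row=8, L[8]='e', prepend. Next row=LF[8]=4
  step 11: row=4, L[4]='e', prepend. Next row=LF[4]=2
  step 12: row=2, L[2]='o', prepend. Next row=LF[2]=11
  step 13: row=11, L[11]='u', prepend. Next row=LF[11]=16
  step 14: row=16, L[16]='a', prepend. Next row=LF[16]=1
  step 15: row=1, L[1]='o', prepend. Next row=LF[1]=10
  step 16: row=10, L[10]='u', prepend. Next row=LF[10]=15
  step 17: row=15, L[15]='i', prepend. Next row=LF[15]=9
Reversed output: iuoauoeeieueoeeu$

Answer: iuoauoeeieueoeeu$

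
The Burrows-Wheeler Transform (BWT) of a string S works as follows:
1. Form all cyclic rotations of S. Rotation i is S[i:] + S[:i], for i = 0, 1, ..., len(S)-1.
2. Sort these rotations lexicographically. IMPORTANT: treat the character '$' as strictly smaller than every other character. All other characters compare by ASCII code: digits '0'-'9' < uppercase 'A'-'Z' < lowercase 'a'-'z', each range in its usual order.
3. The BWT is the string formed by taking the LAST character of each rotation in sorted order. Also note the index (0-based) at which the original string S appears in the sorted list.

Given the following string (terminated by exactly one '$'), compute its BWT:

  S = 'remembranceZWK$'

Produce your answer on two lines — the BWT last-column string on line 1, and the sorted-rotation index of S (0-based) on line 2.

Answer: KWZermncmreeab$
14

Derivation:
All 15 rotations (rotation i = S[i:]+S[:i]):
  rot[0] = remembranceZWK$
  rot[1] = emembranceZWK$r
  rot[2] = membranceZWK$re
  rot[3] = embranceZWK$rem
  rot[4] = mbranceZWK$reme
  rot[5] = branceZWK$remem
  rot[6] = ranceZWK$rememb
  rot[7] = anceZWK$remembr
  rot[8] = nceZWK$remembra
  rot[9] = ceZWK$remembran
  rot[10] = eZWK$remembranc
  rot[11] = ZWK$remembrance
  rot[12] = WK$remembranceZ
  rot[13] = K$remembranceZW
  rot[14] = $remembranceZWK
Sorted (with $ < everything):
  sorted[0] = $remembranceZWK  (last char: 'K')
  sorted[1] = K$remembranceZW  (last char: 'W')
  sorted[2] = WK$remembranceZ  (last char: 'Z')
  sorted[3] = ZWK$remembrance  (last char: 'e')
  sorted[4] = anceZWK$remembr  (last char: 'r')
  sorted[5] = branceZWK$remem  (last char: 'm')
  sorted[6] = ceZWK$remembran  (last char: 'n')
  sorted[7] = eZWK$remembranc  (last char: 'c')
  sorted[8] = embranceZWK$rem  (last char: 'm')
  sorted[9] = emembranceZWK$r  (last char: 'r')
  sorted[10] = mbranceZWK$reme  (last char: 'e')
  sorted[11] = membranceZWK$re  (last char: 'e')
  sorted[12] = nceZWK$remembra  (last char: 'a')
  sorted[13] = ranceZWK$rememb  (last char: 'b')
  sorted[14] = remembranceZWK$  (last char: '$')
Last column: KWZermncmreeab$
Original string S is at sorted index 14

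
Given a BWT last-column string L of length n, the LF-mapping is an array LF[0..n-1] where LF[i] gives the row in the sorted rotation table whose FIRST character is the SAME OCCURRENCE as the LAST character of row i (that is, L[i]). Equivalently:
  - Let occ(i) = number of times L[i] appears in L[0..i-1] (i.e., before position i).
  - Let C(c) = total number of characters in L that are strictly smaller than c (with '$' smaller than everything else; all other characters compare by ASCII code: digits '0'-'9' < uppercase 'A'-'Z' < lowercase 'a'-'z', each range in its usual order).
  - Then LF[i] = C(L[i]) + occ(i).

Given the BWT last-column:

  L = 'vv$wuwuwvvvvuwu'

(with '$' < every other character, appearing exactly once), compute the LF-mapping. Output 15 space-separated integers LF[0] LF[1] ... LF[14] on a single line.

Answer: 5 6 0 11 1 12 2 13 7 8 9 10 3 14 4

Derivation:
Char counts: '$':1, 'u':4, 'v':6, 'w':4
C (first-col start): C('$')=0, C('u')=1, C('v')=5, C('w')=11
L[0]='v': occ=0, LF[0]=C('v')+0=5+0=5
L[1]='v': occ=1, LF[1]=C('v')+1=5+1=6
L[2]='$': occ=0, LF[2]=C('$')+0=0+0=0
L[3]='w': occ=0, LF[3]=C('w')+0=11+0=11
L[4]='u': occ=0, LF[4]=C('u')+0=1+0=1
L[5]='w': occ=1, LF[5]=C('w')+1=11+1=12
L[6]='u': occ=1, LF[6]=C('u')+1=1+1=2
L[7]='w': occ=2, LF[7]=C('w')+2=11+2=13
L[8]='v': occ=2, LF[8]=C('v')+2=5+2=7
L[9]='v': occ=3, LF[9]=C('v')+3=5+3=8
L[10]='v': occ=4, LF[10]=C('v')+4=5+4=9
L[11]='v': occ=5, LF[11]=C('v')+5=5+5=10
L[12]='u': occ=2, LF[12]=C('u')+2=1+2=3
L[13]='w': occ=3, LF[13]=C('w')+3=11+3=14
L[14]='u': occ=3, LF[14]=C('u')+3=1+3=4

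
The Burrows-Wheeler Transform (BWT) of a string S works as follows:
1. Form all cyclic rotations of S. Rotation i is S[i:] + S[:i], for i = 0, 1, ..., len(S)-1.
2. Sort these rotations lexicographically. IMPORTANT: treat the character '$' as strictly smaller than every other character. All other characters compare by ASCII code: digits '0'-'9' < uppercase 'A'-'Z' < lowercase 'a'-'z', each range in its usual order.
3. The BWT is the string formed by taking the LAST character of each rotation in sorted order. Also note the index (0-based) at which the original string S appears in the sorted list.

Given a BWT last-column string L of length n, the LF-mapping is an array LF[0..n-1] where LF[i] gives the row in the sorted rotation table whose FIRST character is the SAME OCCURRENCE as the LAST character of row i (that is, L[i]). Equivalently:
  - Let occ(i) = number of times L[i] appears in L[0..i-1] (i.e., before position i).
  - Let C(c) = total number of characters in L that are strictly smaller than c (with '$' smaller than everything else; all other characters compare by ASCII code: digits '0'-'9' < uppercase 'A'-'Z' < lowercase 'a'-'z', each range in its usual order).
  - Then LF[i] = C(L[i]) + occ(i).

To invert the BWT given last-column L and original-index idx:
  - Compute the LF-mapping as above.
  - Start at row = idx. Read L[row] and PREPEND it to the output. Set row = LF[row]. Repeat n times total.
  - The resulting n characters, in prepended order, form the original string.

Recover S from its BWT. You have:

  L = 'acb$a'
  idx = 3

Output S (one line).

Answer: baca$

Derivation:
LF mapping: 1 4 3 0 2
Walk LF starting at row 3, prepending L[row]:
  step 1: row=3, L[3]='$', prepend. Next row=LF[3]=0
  step 2: row=0, L[0]='a', prepend. Next row=LF[0]=1
  step 3: row=1, L[1]='c', prepend. Next row=LF[1]=4
  step 4: row=4, L[4]='a', prepend. Next row=LF[4]=2
  step 5: row=2, L[2]='b', prepend. Next row=LF[2]=3
Reversed output: baca$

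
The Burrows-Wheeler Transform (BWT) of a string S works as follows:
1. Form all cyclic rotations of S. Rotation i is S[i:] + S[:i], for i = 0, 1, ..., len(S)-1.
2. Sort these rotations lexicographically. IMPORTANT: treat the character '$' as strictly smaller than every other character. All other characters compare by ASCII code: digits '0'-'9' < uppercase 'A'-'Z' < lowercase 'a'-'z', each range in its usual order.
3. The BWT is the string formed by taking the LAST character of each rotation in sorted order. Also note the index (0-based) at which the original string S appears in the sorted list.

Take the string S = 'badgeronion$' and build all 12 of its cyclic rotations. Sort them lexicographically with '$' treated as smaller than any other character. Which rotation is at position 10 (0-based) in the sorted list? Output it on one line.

Answer: onion$badger

Derivation:
All 12 rotations (rotation i = S[i:]+S[:i]):
  rot[0] = badgeronion$
  rot[1] = adgeronion$b
  rot[2] = dgeronion$ba
  rot[3] = geronion$bad
  rot[4] = eronion$badg
  rot[5] = ronion$badge
  rot[6] = onion$badger
  rot[7] = nion$badgero
  rot[8] = ion$badgeron
  rot[9] = on$badgeroni
  rot[10] = n$badgeronio
  rot[11] = $badgeronion
Sorted (with $ < everything):
  sorted[0] = $badgeronion
  sorted[1] = adgeronion$b
  sorted[2] = badgeronion$
  sorted[3] = dgeronion$ba
  sorted[4] = eronion$badg
  sorted[5] = geronion$bad
  sorted[6] = ion$badgeron
  sorted[7] = n$badgeronio
  sorted[8] = nion$badgero
  sorted[9] = on$badgeroni
  sorted[10] = onion$badger
  sorted[11] = ronion$badge
sorted[10] = onion$badger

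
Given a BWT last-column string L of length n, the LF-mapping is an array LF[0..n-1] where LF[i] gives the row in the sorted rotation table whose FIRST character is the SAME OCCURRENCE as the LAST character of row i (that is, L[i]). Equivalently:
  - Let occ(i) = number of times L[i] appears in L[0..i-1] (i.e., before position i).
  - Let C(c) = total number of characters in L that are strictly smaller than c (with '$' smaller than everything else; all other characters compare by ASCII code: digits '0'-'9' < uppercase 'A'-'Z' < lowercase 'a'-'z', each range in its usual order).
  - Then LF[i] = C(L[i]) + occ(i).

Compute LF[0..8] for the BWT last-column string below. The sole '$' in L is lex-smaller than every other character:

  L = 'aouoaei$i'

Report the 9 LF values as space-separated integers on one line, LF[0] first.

Char counts: '$':1, 'a':2, 'e':1, 'i':2, 'o':2, 'u':1
C (first-col start): C('$')=0, C('a')=1, C('e')=3, C('i')=4, C('o')=6, C('u')=8
L[0]='a': occ=0, LF[0]=C('a')+0=1+0=1
L[1]='o': occ=0, LF[1]=C('o')+0=6+0=6
L[2]='u': occ=0, LF[2]=C('u')+0=8+0=8
L[3]='o': occ=1, LF[3]=C('o')+1=6+1=7
L[4]='a': occ=1, LF[4]=C('a')+1=1+1=2
L[5]='e': occ=0, LF[5]=C('e')+0=3+0=3
L[6]='i': occ=0, LF[6]=C('i')+0=4+0=4
L[7]='$': occ=0, LF[7]=C('$')+0=0+0=0
L[8]='i': occ=1, LF[8]=C('i')+1=4+1=5

Answer: 1 6 8 7 2 3 4 0 5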